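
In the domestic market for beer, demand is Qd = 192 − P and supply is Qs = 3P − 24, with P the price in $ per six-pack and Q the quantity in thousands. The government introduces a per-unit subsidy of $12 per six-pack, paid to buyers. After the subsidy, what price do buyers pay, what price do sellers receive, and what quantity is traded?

Before the subsidy: set 192 − P = 3P − 24 → P* = $54, Q* = 138.
With a per-unit subsidy paid to buyers, each effectively pays P − 12, so demand becomes Qd = 192 − (P − 12).
Solving gives Q = 147 with buyers paying $45 and sellers receiving $57 (the $12 wedge).

Buyers pay $45; sellers receive $57; quantity = 147.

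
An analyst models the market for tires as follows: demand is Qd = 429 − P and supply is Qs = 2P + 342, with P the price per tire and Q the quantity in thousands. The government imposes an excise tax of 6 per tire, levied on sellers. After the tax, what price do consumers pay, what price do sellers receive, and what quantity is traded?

Without the tax, 429 − P = 2P + 342 gives 3P = 87, so P* = 29 and Q* = 400.
With the tax collected from sellers, supply shifts: Qs = 2(P − 6) + 342.
New equilibrium: consumers pay 33, sellers receive 27, Q = 396. (Wedge: Pb − Ps = 6.)

Consumers pay 33; sellers receive 27; quantity = 396.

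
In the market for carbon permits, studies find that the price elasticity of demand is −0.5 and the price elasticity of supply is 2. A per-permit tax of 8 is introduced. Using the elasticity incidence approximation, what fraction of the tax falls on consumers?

Consumers' share ≈ 0.8.

Incidence ratio: consumers' share ≈ εs / (εs + |εd|) = 2 / (2 + 0.5) = 0.8.
Supply is the more elastic side, so consumers bear the larger share.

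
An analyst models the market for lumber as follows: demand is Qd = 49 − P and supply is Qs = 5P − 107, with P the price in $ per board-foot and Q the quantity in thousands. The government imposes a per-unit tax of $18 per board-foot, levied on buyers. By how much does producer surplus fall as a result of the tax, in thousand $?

Producer surplus falls by $46.5 thousand.

Without the tax, 49 − P = 5P − 107 gives 6P = 156, so P* = $26 and Q* = 23.
With the tax collected from buyers, demand (in seller-price terms) shifts: Qd = 49 − (P + 18).
Solving gives Q = 8 with buyers paying $41 and sellers receiving $23 (the $18 wedge).
ΔPS is the trapezoid between Q = 8 and Q = 23 of height $3: ½ · (23 + 8) · 3 = $46.5.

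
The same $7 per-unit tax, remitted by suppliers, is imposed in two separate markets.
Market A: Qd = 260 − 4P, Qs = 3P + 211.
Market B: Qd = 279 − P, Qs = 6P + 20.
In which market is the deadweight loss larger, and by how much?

Market A, by $21.

Market A: pre-tax P* = $7, Q* = 232; post-tax Q = 220; deadweight loss = $42.
Market B: pre-tax P* = $37, Q* = 242; post-tax Q = 236; deadweight loss = $21.
Difference: $42 vs $21 → market A is larger by $21.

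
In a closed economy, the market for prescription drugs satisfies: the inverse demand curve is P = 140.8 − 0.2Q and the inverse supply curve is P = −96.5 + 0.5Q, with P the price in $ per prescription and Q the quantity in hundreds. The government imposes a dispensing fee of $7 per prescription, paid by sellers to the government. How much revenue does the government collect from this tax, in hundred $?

Inverting to Q(P) form: Qd = 704 − 5P; Qs = 2P + 193.
Without the tax, 704 − 5P = 2P + 193 gives 7P = 511, so P* = $73 and Q* = 339.
With the tax collected from sellers, supply shifts: Qs = 2(P − 7) + 193.
Solving gives Q = 329 with consumers paying $75 and sellers receiving $68 (the $7 wedge).
Revenue = t · Q = 7 · 329 = $2303.

Tax revenue = $2303 hundred.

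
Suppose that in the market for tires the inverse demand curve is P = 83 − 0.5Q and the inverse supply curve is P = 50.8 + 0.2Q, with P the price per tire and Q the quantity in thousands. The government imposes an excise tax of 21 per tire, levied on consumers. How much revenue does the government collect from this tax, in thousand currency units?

Rewrite in direct form: Qd = 166 − 2P and Qs = 5P − 254.
Before the tax: set 166 − 2P = 5P − 254 → P* = 60, Q* = 46.
With the tax collected from consumers, demand (in seller-price terms) shifts: Qd = 166 − 2(P + 21).
Solving gives Q = 16 with consumers paying 75 and sellers receiving 54 (the 21 wedge).
Revenue = t · Q = 21 · 16 = 336.

Tax revenue = 336 thousand.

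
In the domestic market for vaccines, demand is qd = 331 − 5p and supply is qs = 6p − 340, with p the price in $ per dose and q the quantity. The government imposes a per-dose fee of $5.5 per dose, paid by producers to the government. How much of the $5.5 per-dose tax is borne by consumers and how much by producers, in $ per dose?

Without the tax, 331 − 5p = 6p − 340 gives 11p = 671, so p* = $61 and q* = 26.
With the tax collected from producers, supply shifts: qs = 6(p − 5.5) − 340.
New equilibrium: consumers pay $64, producers receive $58.5, q = 11. (Wedge: pb − ps = 5.5.)
Burden on consumers: $3; on producers: $2.5. (They sum to $5.5.)
The less price-elastic side of the market bears the larger share of a per-unit tax.

Consumers bear $3 per dose; producers bear $2.5 per dose.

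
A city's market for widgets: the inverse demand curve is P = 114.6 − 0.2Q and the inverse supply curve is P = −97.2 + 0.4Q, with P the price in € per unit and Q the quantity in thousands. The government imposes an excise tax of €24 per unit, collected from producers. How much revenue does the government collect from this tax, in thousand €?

Tax revenue = €7512 thousand.

Inverting to Q(P) form: Qd = 573 − 5P; Qs = 2.5P + 243.
Without the tax, 573 − 5P = 2.5P + 243 gives 7.5P = 330, so P* = €44 and Q* = 353.
With the tax collected from producers, supply shifts: Qs = 2.5(P − 24) + 243.
Solving gives Q = 313 with buyers paying €52 and producers receiving €28 (the €24 wedge).
Revenue = t · Q = 24 · 313 = €7512.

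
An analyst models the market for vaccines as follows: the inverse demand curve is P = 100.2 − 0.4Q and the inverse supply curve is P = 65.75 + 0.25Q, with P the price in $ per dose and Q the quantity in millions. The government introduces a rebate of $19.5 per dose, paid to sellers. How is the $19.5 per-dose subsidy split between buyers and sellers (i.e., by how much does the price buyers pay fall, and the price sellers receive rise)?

Buyers gain $12 per dose; sellers gain $7.5 per dose.

Rewrite in direct form: Qd = 250.5 − 2.5P and Qs = 4P − 263.
Without the subsidy, 250.5 − 2.5P = 4P − 263 gives 6.5P = 513.5, so P* = $79 and Q* = 53.
With a per-unit subsidy paid to sellers, each receives P + 19.5 per unit sold, so supply becomes Qs = 4(P + 19.5) − 263.
Solving gives Q = 83 with buyers paying $67 and sellers receiving $86.5 (the $19.5 wedge).
Gain to buyers: $12; to sellers: $7.5. (They sum to $19.5.)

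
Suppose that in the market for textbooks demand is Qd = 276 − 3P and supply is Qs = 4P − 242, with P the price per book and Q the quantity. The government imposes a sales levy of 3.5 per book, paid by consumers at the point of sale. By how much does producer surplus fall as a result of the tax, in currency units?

Before the tax: set 276 − 3P = 4P − 242 → P* = 74, Q* = 54.
With the tax collected from consumers, demand (in seller-price terms) shifts: Qd = 276 − 3(P + 3.5).
Solving gives Q = 48 with consumers paying 76 and sellers receiving 72.5 (the 3.5 wedge).
ΔPS is the trapezoid between Q = 48 and Q = 54 of height 1.5: ½ · (54 + 48) · 1.5 = 76.5.

Producer surplus falls by 76.5.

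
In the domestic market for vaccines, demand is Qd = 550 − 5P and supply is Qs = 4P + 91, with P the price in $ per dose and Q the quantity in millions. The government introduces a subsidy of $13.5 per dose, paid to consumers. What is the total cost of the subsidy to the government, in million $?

Government outlay = $4387.5 million.

Without the subsidy, 550 − 5P = 4P + 91 gives 9P = 459, so P* = $51 and Q* = 295.
With a per-unit subsidy paid to consumers, each effectively pays P − 13.5, so demand becomes Qd = 550 − 5(P − 13.5).
Solving gives Q = 325 with consumers paying $45 and sellers receiving $58.5 (the $13.5 wedge).
Outlay = t · Q = 13.5 · 325 = $4387.5.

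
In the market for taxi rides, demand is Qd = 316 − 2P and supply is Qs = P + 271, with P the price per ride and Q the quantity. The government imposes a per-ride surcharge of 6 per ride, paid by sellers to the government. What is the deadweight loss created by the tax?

Deadweight loss = 12.

Without the tax, 316 − 2P = P + 271 gives 3P = 45, so P* = 15 and Q* = 286.
With the tax collected from sellers, supply shifts: Qs = (P − 6) + 271.
Solving gives Q = 282 with consumers paying 17 and sellers receiving 11 (the 6 wedge).
Quantity falls by |ΔQ| = |286 − 282| = 4.
DWL = ½ · t · |ΔQ| = ½ · 6 · 4 = 12.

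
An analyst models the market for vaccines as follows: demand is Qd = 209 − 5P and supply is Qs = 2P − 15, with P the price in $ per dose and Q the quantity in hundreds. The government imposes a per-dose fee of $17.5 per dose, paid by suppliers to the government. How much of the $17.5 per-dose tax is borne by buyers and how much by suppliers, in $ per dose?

Buyers bear $5 per dose; suppliers bear $12.5 per dose.

Without the tax, 209 − 5P = 2P − 15 gives 7P = 224, so P* = $32 and Q* = 49.
With the tax collected from suppliers, supply shifts: Qs = 2(P − 17.5) − 15.
New equilibrium: buyers pay $37, suppliers receive $19.5, Q = 24. (Wedge: Pb − Ps = 17.5.)
Burden on buyers: $5; on suppliers: $12.5. (They sum to $17.5.)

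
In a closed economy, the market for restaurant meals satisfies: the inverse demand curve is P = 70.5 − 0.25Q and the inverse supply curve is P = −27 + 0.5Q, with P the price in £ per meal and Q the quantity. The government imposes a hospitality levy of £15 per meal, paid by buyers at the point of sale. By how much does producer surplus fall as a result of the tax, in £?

Inverting to Q(P) form: Qd = 282 − 4P; Qs = 2P + 54.
Before the tax: set 282 − 4P = 2P + 54 → P* = £38, Q* = 130.
With the tax collected from buyers, demand (in seller-price terms) shifts: Qd = 282 − 4(P + 15).
Solving gives Q = 110 with buyers paying £43 and suppliers receiving £28 (the £15 wedge).
ΔPS is the trapezoid between Q = 110 and Q = 130 of height £10: ½ · (130 + 110) · 10 = £1200.

Producer surplus falls by £1200.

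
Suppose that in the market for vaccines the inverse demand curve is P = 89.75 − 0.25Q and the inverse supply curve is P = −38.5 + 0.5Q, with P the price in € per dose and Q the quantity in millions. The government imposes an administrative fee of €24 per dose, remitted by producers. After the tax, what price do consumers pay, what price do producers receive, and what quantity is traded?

Consumers pay €55; producers receive €31; quantity = 139.

Inverting to Q(P) form: Qd = 359 − 4P; Qs = 2P + 77.
Without the tax, 359 − 4P = 2P + 77 gives 6P = 282, so P* = €47 and Q* = 171.
With the tax collected from producers, supply shifts: Qs = 2(P − 24) + 77.
New equilibrium: consumers pay €55, producers receive €31, Q = 139. (Wedge: Pb − Ps = 24.)
The less price-elastic side of the market bears the larger share of a per-unit tax.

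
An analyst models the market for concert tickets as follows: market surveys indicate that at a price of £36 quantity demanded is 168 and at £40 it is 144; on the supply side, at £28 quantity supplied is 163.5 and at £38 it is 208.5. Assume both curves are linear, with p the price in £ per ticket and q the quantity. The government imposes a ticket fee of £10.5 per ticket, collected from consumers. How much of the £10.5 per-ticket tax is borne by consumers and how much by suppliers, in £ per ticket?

Consumers bear £4.5 per ticket; suppliers bear £6 per ticket.

Demand slope: (144 − 168)/(40 − 36) = -6, so qd = 384 − 6p.
Supply slope: (208.5 − 163.5)/(38 − 28) = 4.5, so qs = 4.5p + 37.5.
Without the tax, 384 − 6p = 4.5p + 37.5 gives 10.5p = 346.5, so p* = £33 and q* = 186.
With the tax collected from consumers, demand (in seller-price terms) shifts: qd = 384 − 6(p + 10.5).
Solving gives q = 159 with consumers paying £37.5 and suppliers receiving £27 (the £10.5 wedge).
Burden on consumers: £4.5; on suppliers: £6. (They sum to £10.5.)
The less price-elastic side of the market bears the larger share of a per-unit tax.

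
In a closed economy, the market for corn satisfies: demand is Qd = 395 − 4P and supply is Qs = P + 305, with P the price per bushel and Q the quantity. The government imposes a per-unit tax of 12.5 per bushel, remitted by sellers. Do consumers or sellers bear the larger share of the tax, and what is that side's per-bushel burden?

Without the tax, 395 − 4P = P + 305 gives 5P = 90, so P* = 18 and Q* = 323.
With the tax collected from sellers, supply shifts: Qs = (P − 12.5) + 305.
Solving gives Q = 313 with consumers paying 20.5 and sellers receiving 8 (the 12.5 wedge).
Per-bushel burden: consumers 2.5, sellers 10.
Sellers take the larger share because supply is less price-elastic here (demand slope 4 vs supply slope 1).

Sellers bear the larger share: 10 per bushel.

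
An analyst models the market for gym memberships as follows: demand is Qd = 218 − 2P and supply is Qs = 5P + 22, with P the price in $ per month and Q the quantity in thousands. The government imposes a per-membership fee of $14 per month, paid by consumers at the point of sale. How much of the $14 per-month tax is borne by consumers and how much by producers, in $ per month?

Consumers bear $10 per month; producers bear $4 per month.

Before the tax: set 218 − 2P = 5P + 22 → P* = $28, Q* = 162.
With the tax collected from consumers, demand (in seller-price terms) shifts: Qd = 218 − 2(P + 14).
Solving gives Q = 142 with consumers paying $38 and producers receiving $24 (the $14 wedge).
Burden on consumers: $10; on producers: $4. (They sum to $14.)
The less price-elastic side of the market bears the larger share of a per-unit tax.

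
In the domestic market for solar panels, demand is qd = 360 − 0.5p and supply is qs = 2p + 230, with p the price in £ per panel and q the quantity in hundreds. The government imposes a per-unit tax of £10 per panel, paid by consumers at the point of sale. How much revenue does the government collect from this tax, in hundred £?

Tax revenue = £3300 hundred.

Before the tax: set 360 − 0.5p = 2p + 230 → p* = £52, q* = 334.
With the tax collected from consumers, demand (in seller-price terms) shifts: qd = 360 − 0.5(p + 10).
New equilibrium: consumers pay £60, producers receive £50, q = 330. (Wedge: pb − ps = 10.)
Revenue = t · Q = 10 · 330 = £3300.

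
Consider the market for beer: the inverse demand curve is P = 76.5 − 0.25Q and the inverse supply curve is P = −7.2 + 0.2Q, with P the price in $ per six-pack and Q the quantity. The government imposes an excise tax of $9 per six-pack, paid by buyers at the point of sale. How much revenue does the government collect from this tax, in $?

Tax revenue = $1494.

Inverting to Q(P) form: Qd = 306 − 4P; Qs = 5P + 36.
Before the tax: set 306 − 4P = 5P + 36 → P* = $30, Q* = 186.
With the tax collected from buyers, demand (in seller-price terms) shifts: Qd = 306 − 4(P + 9).
Solving gives Q = 166 with buyers paying $35 and sellers receiving $26 (the $9 wedge).
Revenue = t · Q = 9 · 166 = $1494.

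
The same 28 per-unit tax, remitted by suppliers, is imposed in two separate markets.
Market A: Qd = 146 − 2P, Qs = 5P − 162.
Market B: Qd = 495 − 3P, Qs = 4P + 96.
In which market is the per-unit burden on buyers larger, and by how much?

Market A, by 4.

Market A: pre-tax P* = 44, Q* = 58; post-tax Q = 18; per-unit burden on buyers = 20.
Market B: pre-tax P* = 57, Q* = 324; post-tax Q = 276; per-unit burden on buyers = 16.
Difference: 20 vs 16 → market A is larger by 4.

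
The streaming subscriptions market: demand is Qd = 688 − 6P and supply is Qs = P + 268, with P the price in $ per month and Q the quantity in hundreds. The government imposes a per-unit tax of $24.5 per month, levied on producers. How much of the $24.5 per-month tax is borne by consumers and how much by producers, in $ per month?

Without the tax, 688 − 6P = P + 268 gives 7P = 420, so P* = $60 and Q* = 328.
With the tax collected from producers, supply shifts: Qs = (P − 24.5) + 268.
Solving gives Q = 307 with consumers paying $63.5 and producers receiving $39 (the $24.5 wedge).
Burden on consumers: $3.5; on producers: $21. (They sum to $24.5.)
The less price-elastic side of the market bears the larger share of a per-unit tax.

Consumers bear $3.5 per month; producers bear $21 per month.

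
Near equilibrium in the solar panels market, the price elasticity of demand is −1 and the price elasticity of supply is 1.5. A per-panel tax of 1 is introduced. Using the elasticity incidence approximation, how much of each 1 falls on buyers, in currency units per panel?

Buyers bear ≈ 0.6 per panel.

Incidence ratio: buyers' share ≈ εs / (εs + |εd|) = 1.5 / (1.5 + 1) = 0.6.
So buyers bear ≈ 0.6 × 1 = 0.6; sellers bear 0.4.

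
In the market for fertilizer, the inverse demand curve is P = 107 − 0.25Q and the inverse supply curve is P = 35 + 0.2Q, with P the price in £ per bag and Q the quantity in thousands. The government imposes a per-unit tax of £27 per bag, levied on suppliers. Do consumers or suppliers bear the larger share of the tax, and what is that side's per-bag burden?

Consumers bear the larger share: £15 per bag.

Rewrite in direct form: Qd = 428 − 4P and Qs = 5P − 175.
Without the tax, 428 − 4P = 5P − 175 gives 9P = 603, so P* = £67 and Q* = 160.
With the tax collected from suppliers, supply shifts: Qs = 5(P − 27) − 175.
Solving gives Q = 100 with consumers paying £82 and suppliers receiving £55 (the £27 wedge).
Per-bag burden: consumers £15, suppliers £12.
Consumers take the larger share because demand is less price-elastic here (demand slope 4 vs supply slope 5).
The less price-elastic side of the market bears the larger share of a per-unit tax.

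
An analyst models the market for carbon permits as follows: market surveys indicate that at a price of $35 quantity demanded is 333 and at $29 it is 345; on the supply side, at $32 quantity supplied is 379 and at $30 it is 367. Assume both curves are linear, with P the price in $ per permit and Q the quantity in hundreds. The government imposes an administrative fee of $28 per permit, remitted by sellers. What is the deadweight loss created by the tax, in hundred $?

Demand slope: (345 − 333)/(29 − 35) = -2, so Qd = 403 − 2P.
Supply slope: (367 − 379)/(30 − 32) = 6, so Qs = 6P + 187.
Without the tax, 403 − 2P = 6P + 187 gives 8P = 216, so P* = $27 and Q* = 349.
With the tax collected from sellers, supply shifts: Qs = 6(P − 28) + 187.
New equilibrium: consumers pay $48, sellers receive $20, Q = 307. (Wedge: Pb − Ps = 28.)
Quantity falls by |ΔQ| = |349 − 307| = 42.
DWL = ½ · t · |ΔQ| = ½ · 28 · 42 = $588.

Deadweight loss = $588 hundred.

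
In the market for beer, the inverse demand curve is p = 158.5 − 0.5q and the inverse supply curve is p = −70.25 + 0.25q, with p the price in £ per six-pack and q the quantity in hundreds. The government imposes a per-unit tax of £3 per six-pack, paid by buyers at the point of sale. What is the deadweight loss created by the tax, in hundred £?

Rewrite in direct form: qd = 317 − 2p and qs = 4p + 281.
Without the tax, 317 − 2p = 4p + 281 gives 6p = 36, so p* = £6 and q* = 305.
With the tax collected from buyers, demand (in seller-price terms) shifts: qd = 317 − 2(p + 3).
Solving gives q = 301 with buyers paying £8 and suppliers receiving £5 (the £3 wedge).
Quantity falls by |ΔQ| = |305 − 301| = 4.
DWL = ½ · t · |ΔQ| = ½ · 3 · 4 = £6.

Deadweight loss = £6 hundred.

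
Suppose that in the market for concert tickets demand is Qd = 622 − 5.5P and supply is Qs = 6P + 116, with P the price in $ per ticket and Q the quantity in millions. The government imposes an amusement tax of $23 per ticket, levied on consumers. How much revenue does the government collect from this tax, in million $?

Before the tax: set 622 − 5.5P = 6P + 116 → P* = $44, Q* = 380.
With the tax collected from consumers, demand (in seller-price terms) shifts: Qd = 622 − 5.5(P + 23).
New equilibrium: consumers pay $56, suppliers receive $33, Q = 314. (Wedge: Pb − Ps = 23.)
Revenue = t · Q = 23 · 314 = $7222.

Tax revenue = $7222 million.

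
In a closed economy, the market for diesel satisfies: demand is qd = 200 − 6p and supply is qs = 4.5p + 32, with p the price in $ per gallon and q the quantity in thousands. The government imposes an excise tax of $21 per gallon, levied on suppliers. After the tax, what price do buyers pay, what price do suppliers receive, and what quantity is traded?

Buyers pay $25; suppliers receive $4; quantity = 50.

Without the tax, 200 − 6p = 4.5p + 32 gives 10.5p = 168, so p* = $16 and q* = 104.
With the tax collected from suppliers, supply shifts: qs = 4.5(p − 21) + 32.
Solving gives q = 50 with buyers paying $25 and suppliers receiving $4 (the $21 wedge).
The less price-elastic side of the market bears the larger share of a per-unit tax.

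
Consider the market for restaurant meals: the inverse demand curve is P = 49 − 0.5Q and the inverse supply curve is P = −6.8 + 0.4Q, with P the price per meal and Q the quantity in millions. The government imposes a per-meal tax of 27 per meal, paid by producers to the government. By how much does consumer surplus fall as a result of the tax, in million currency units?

Consumer surplus falls by 705 million.

Rewrite in direct form: Qd = 98 − 2P and Qs = 2.5P + 17.
Without the tax, 98 − 2P = 2.5P + 17 gives 4.5P = 81, so P* = 18 and Q* = 62.
With the tax collected from producers, supply shifts: Qs = 2.5(P − 27) + 17.
Solving gives Q = 32 with consumers paying 33 and producers receiving 6 (the 27 wedge).
ΔCS is the trapezoid between Q = 32 and Q = 62 of height 15: ½ · (62 + 32) · 15 = 705.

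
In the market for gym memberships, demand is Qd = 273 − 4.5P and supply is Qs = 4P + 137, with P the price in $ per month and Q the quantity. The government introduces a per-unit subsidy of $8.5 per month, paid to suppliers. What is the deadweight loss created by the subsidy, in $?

Before the subsidy: set 273 − 4.5P = 4P + 137 → P* = $16, Q* = 201.
With a per-unit subsidy paid to suppliers, each receives P + 8.5 per unit sold, so supply becomes Qs = 4(P + 8.5) + 137.
New equilibrium: consumers pay $12, suppliers receive $20.5, Q = 219. (Wedge: Pb − Ps = −8.5.)
Quantity rises by |ΔQ| = |201 − 219| = 18.
DWL = ½ · t · |ΔQ| = ½ · 8.5 · 18 = $76.5.

Deadweight loss = $76.5.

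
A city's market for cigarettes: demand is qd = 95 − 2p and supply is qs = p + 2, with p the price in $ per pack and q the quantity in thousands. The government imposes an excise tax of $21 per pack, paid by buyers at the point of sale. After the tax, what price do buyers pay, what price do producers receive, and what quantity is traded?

Buyers pay $38; producers receive $17; quantity = 19.

Before the tax: set 95 − 2p = p + 2 → p* = $31, q* = 33.
With the tax collected from buyers, demand (in seller-price terms) shifts: qd = 95 − 2(p + 21).
New equilibrium: buyers pay $38, producers receive $17, q = 19. (Wedge: pb − ps = 21.)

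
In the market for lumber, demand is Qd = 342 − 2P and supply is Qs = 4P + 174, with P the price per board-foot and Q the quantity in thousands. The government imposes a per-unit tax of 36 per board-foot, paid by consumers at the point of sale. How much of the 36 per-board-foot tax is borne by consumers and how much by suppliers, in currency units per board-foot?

Consumers bear 24 per board-foot; suppliers bear 12 per board-foot.

Before the tax: set 342 − 2P = 4P + 174 → P* = 28, Q* = 286.
With the tax collected from consumers, demand (in seller-price terms) shifts: Qd = 342 − 2(P + 36).
New equilibrium: consumers pay 52, suppliers receive 16, Q = 238. (Wedge: Pb − Ps = 36.)
Burden on consumers: 24; on suppliers: 12. (They sum to 36.)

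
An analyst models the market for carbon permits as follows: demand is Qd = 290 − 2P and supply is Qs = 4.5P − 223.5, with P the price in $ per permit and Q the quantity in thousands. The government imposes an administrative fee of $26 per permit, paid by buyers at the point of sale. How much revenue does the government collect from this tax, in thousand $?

Tax revenue = $2496 thousand.

Before the tax: set 290 − 2P = 4.5P − 223.5 → P* = $79, Q* = 132.
With the tax collected from buyers, demand (in seller-price terms) shifts: Qd = 290 − 2(P + 26).
Solving gives Q = 96 with buyers paying $97 and sellers receiving $71 (the $26 wedge).
Revenue = t · Q = 26 · 96 = $2496.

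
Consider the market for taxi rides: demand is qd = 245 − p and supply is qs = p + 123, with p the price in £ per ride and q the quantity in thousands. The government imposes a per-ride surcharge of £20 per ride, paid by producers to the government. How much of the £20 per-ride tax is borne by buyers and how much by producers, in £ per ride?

Without the tax, 245 − p = p + 123 gives 2p = 122, so p* = £61 and q* = 184.
With the tax collected from producers, supply shifts: qs = (p − 20) + 123.
New equilibrium: buyers pay £71, producers receive £51, q = 174. (Wedge: pb − ps = 20.)
Burden on buyers: £10; on producers: £10. (They sum to £20.)
The less price-elastic side of the market bears the larger share of a per-unit tax.

Buyers bear £10 per ride; producers bear £10 per ride.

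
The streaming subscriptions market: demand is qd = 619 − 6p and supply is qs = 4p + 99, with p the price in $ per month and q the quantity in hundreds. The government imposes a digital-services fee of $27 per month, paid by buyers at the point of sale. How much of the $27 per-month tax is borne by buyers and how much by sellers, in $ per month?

Buyers bear $10.8 per month; sellers bear $16.2 per month.

Before the tax: set 619 − 6p = 4p + 99 → p* = $52, q* = 307.
With the tax collected from buyers, demand (in seller-price terms) shifts: qd = 619 − 6(p + 27).
Solving gives q = 242.2 with buyers paying $62.8 and sellers receiving $35.8 (the $27 wedge).
Burden on buyers: $10.8; on sellers: $16.2. (They sum to $27.)
The less price-elastic side of the market bears the larger share of a per-unit tax.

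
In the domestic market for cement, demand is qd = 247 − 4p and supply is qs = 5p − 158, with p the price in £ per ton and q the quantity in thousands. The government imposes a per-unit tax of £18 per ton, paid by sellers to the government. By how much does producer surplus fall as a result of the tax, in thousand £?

Producer surplus falls by £376 thousand.

Before the tax: set 247 − 4p = 5p − 158 → p* = £45, q* = 67.
With the tax collected from sellers, supply shifts: qs = 5(p − 18) − 158.
Solving gives q = 27 with consumers paying £55 and sellers receiving £37 (the £18 wedge).
ΔPS is the trapezoid between Q = 27 and Q = 67 of height £8: ½ · (67 + 27) · 8 = £376.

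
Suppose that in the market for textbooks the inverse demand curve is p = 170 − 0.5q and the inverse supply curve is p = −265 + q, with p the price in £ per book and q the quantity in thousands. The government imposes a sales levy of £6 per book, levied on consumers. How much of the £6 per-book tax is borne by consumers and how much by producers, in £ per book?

Consumers bear £2 per book; producers bear £4 per book.

Inverting to q(p) form: qd = 340 − 2p; qs = p + 265.
Before the tax: set 340 − 2p = p + 265 → p* = £25, q* = 290.
With the tax collected from consumers, demand (in seller-price terms) shifts: qd = 340 − 2(p + 6).
New equilibrium: consumers pay £27, producers receive £21, q = 286. (Wedge: pb − ps = 6.)
Burden on consumers: £2; on producers: £4. (They sum to £6.)
The less price-elastic side of the market bears the larger share of a per-unit tax.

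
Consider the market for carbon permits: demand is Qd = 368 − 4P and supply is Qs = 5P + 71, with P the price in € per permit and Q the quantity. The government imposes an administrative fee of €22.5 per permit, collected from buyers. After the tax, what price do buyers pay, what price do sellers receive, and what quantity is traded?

Buyers pay €45.5; sellers receive €23; quantity = 186.

Without the tax, 368 − 4P = 5P + 71 gives 9P = 297, so P* = €33 and Q* = 236.
With the tax collected from buyers, demand (in seller-price terms) shifts: Qd = 368 − 4(P + 22.5).
New equilibrium: buyers pay €45.5, sellers receive €23, Q = 186. (Wedge: Pb − Ps = 22.5.)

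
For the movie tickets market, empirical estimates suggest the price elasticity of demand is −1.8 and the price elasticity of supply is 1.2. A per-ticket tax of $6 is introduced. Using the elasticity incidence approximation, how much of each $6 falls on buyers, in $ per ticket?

Incidence ratio: buyers' share ≈ εs / (εs + |εd|) = 1.2 / (1.2 + 1.8) = 0.4.
So buyers bear ≈ 0.4 × $6 = $2.4; sellers bear $3.6.

Buyers bear ≈ $2.4 per ticket.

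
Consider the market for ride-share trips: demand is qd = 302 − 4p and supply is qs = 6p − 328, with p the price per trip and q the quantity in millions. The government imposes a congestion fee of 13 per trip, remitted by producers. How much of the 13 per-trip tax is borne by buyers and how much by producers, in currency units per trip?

Buyers bear 7.8 per trip; producers bear 5.2 per trip.

Without the tax, 302 − 4p = 6p − 328 gives 10p = 630, so p* = 63 and q* = 50.
With the tax collected from producers, supply shifts: qs = 6(p − 13) − 328.
New equilibrium: buyers pay 70.8, producers receive 57.8, q = 18.8. (Wedge: pb − ps = 13.)
Burden on buyers: 7.8; on producers: 5.2. (They sum to 13.)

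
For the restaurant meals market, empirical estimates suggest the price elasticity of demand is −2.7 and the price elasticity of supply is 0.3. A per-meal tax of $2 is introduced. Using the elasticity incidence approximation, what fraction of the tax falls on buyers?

Incidence ratio: buyers' share ≈ εs / (εs + |εd|) = 0.3 / (0.3 + 2.7) = 0.1.
Supply is the less elastic side, so buyers bear the smaller share.

Buyers' share ≈ 0.1.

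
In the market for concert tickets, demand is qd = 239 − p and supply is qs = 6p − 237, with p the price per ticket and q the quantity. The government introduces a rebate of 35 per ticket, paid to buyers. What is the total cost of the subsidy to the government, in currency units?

Without the subsidy, 239 − p = 6p − 237 gives 7p = 476, so p* = 68 and q* = 171.
With a per-unit subsidy paid to buyers, each effectively pays p − 35, so demand becomes qd = 239 − (p − 35).
New equilibrium: buyers pay 38, sellers receive 73, q = 201. (Wedge: pb − ps = −35.)
Outlay = t · Q = 35 · 201 = 7035.

Government outlay = 7035.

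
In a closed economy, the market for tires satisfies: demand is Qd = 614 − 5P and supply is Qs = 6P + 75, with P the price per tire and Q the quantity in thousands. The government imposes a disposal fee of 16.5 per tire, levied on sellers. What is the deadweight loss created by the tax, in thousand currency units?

Deadweight loss = 371.25 thousand.

Without the tax, 614 − 5P = 6P + 75 gives 11P = 539, so P* = 49 and Q* = 369.
With the tax collected from sellers, supply shifts: Qs = 6(P − 16.5) + 75.
New equilibrium: buyers pay 58, sellers receive 41.5, Q = 324. (Wedge: Pb − Ps = 16.5.)
Quantity falls by |ΔQ| = |369 − 324| = 45.
DWL = ½ · t · |ΔQ| = ½ · 16.5 · 45 = 371.25.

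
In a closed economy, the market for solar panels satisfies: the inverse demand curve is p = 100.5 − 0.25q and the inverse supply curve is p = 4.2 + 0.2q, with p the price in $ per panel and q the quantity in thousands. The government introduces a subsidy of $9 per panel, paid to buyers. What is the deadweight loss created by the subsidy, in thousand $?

Deadweight loss = $90 thousand.

Rewrite in direct form: qd = 402 − 4p and qs = 5p − 21.
Before the subsidy: set 402 − 4p = 5p − 21 → p* = $47, q* = 214.
With a per-unit subsidy paid to buyers, each effectively pays p − 9, so demand becomes qd = 402 − 4(p − 9).
Solving gives q = 234 with buyers paying $42 and sellers receiving $51 (the $9 wedge).
Quantity rises by |ΔQ| = |214 − 234| = 20.
DWL = ½ · t · |ΔQ| = ½ · 9 · 20 = $90.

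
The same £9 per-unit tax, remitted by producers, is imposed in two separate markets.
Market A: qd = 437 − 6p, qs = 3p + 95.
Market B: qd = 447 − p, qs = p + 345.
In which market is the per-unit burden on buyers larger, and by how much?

Market B, by £1.5.

Market A: pre-tax p* = £38, q* = 209; post-tax q = 191; per-unit burden on buyers = £3.
Market B: pre-tax p* = £51, q* = 396; post-tax q = 391.5; per-unit burden on buyers = £4.5.
Difference: £3 vs £4.5 → market B is larger by £1.5.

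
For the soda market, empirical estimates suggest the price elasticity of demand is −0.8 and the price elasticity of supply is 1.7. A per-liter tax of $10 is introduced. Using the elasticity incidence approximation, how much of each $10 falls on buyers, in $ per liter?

Buyers bear ≈ $6.8 per liter.

Incidence ratio: buyers' share ≈ εs / (εs + |εd|) = 1.7 / (1.7 + 0.8) = 0.68.
So buyers bear ≈ 0.68 × $10 = $6.8; producers bear $3.2.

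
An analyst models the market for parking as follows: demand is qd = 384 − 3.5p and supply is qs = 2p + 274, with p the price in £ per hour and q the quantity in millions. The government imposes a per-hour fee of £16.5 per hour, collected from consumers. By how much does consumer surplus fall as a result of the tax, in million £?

Consumer surplus falls by £1821 million.

Without the tax, 384 − 3.5p = 2p + 274 gives 5.5p = 110, so p* = £20 and q* = 314.
With the tax collected from consumers, demand (in seller-price terms) shifts: qd = 384 − 3.5(p + 16.5).
New equilibrium: consumers pay £26, producers receive £9.5, q = 293. (Wedge: pb − ps = 16.5.)
ΔCS is the trapezoid between Q = 293 and Q = 314 of height £6: ½ · (314 + 293) · 6 = £1821.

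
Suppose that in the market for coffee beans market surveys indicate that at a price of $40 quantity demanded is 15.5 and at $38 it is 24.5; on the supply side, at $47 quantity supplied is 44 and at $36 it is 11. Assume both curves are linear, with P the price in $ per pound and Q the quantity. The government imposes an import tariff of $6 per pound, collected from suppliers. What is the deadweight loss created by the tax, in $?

Deadweight loss = $32.4.

Demand slope: (24.5 − 15.5)/(38 − 40) = -4.5, so Qd = 195.5 − 4.5P.
Supply slope: (11 − 44)/(36 − 47) = 3, so Qs = 3P − 97.
Before the tax: set 195.5 − 4.5P = 3P − 97 → P* = $39, Q* = 20.
With the tax collected from suppliers, supply shifts: Qs = 3(P − 6) − 97.
New equilibrium: buyers pay $41.4, suppliers receive $35.4, Q = 9.2. (Wedge: Pb − Ps = 6.)
Quantity falls by |ΔQ| = |20 − 9.2| = 10.8.
DWL = ½ · t · |ΔQ| = ½ · 6 · 10.8 = $32.4.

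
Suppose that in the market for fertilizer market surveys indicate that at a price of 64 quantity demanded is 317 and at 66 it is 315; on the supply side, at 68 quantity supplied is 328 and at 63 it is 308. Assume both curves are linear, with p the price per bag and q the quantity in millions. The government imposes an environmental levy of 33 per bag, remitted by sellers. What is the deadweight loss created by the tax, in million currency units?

Deadweight loss = 435.6 million.

Demand slope: (315 − 317)/(66 − 64) = -1, so qd = 381 − p.
Supply slope: (308 − 328)/(63 − 68) = 4, so qs = 4p + 56.
Without the tax, 381 − p = 4p + 56 gives 5p = 325, so p* = 65 and q* = 316.
With the tax collected from sellers, supply shifts: qs = 4(p − 33) + 56.
New equilibrium: buyers pay 91.4, sellers receive 58.4, q = 289.6. (Wedge: pb − ps = 33.)
Quantity falls by |ΔQ| = |316 − 289.6| = 26.4.
DWL = ½ · t · |ΔQ| = ½ · 33 · 26.4 = 435.6.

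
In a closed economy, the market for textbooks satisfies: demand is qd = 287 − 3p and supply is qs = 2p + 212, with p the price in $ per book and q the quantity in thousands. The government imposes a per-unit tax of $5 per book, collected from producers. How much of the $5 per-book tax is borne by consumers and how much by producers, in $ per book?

Before the tax: set 287 − 3p = 2p + 212 → p* = $15, q* = 242.
With the tax collected from producers, supply shifts: qs = 2(p − 5) + 212.
Solving gives q = 236 with consumers paying $17 and producers receiving $12 (the $5 wedge).
Burden on consumers: $2; on producers: $3. (They sum to $5.)
The less price-elastic side of the market bears the larger share of a per-unit tax.

Consumers bear $2 per book; producers bear $3 per book.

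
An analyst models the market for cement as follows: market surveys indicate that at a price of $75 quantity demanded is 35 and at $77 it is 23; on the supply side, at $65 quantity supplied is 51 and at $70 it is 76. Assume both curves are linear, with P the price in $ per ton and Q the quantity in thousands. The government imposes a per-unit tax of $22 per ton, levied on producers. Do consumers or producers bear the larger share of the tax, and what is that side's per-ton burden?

Demand slope: (23 − 35)/(77 − 75) = -6, so Qd = 485 − 6P.
Supply slope: (76 − 51)/(70 − 65) = 5, so Qs = 5P − 274.
Without the tax, 485 − 6P = 5P − 274 gives 11P = 759, so P* = $69 and Q* = 71.
With the tax collected from producers, supply shifts: Qs = 5(P − 22) − 274.
New equilibrium: consumers pay $79, producers receive $57, Q = 11. (Wedge: Pb − Ps = 22.)
Per-ton burden: consumers $10, producers $12.
Producers take the larger share because supply is less price-elastic here (demand slope 6 vs supply slope 5).

Producers bear the larger share: $12 per ton.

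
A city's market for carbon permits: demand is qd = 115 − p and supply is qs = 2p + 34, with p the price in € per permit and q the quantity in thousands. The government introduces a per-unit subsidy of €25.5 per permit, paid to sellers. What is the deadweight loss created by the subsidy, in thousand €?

Deadweight loss = €216.75 thousand.

Without the subsidy, 115 − p = 2p + 34 gives 3p = 81, so p* = €27 and q* = 88.
With a per-unit subsidy paid to sellers, each receives p + 25.5 per unit sold, so supply becomes qs = 2(p + 25.5) + 34.
New equilibrium: buyers pay €10, sellers receive €35.5, q = 105. (Wedge: pb − ps = −25.5.)
Quantity rises by |ΔQ| = |88 − 105| = 17.
DWL = ½ · t · |ΔQ| = ½ · 25.5 · 17 = €216.75.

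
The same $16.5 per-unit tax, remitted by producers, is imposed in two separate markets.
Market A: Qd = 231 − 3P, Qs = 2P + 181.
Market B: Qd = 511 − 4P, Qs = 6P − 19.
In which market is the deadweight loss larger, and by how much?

Market A: pre-tax P* = $10, Q* = 201; post-tax Q = 181.2; deadweight loss = $163.35.
Market B: pre-tax P* = $53, Q* = 299; post-tax Q = 259.4; deadweight loss = $326.7.
Difference: $163.35 vs $326.7 → market B is larger by $163.35.

Market B, by $163.35.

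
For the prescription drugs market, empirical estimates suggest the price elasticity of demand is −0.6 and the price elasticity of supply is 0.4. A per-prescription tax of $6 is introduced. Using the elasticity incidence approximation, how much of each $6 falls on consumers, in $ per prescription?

Consumers bear ≈ $2.4 per prescription.

Incidence ratio: consumers' share ≈ εs / (εs + |εd|) = 0.4 / (0.4 + 0.6) = 0.4.
So consumers bear ≈ 0.4 × $6 = $2.4; producers bear $3.6.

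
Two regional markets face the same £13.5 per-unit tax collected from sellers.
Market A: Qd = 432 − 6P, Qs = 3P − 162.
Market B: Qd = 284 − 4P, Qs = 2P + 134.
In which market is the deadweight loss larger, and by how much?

Market A: pre-tax P* = £66, Q* = 36; post-tax Q = 9; deadweight loss = £182.25.
Market B: pre-tax P* = £25, Q* = 184; post-tax Q = 166; deadweight loss = £121.5.
Difference: £182.25 vs £121.5 → market A is larger by £60.75.

Market A, by £60.75.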